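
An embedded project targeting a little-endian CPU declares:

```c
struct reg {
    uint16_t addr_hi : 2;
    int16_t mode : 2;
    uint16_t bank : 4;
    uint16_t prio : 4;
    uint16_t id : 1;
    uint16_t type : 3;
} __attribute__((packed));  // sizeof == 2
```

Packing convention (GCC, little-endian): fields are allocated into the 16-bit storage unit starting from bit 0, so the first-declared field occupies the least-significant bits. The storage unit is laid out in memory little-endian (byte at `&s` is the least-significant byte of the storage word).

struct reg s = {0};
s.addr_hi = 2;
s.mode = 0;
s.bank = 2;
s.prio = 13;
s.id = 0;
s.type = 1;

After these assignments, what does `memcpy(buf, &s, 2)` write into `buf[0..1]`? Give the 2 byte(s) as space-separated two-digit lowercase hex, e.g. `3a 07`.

22 2d

[0+:2] addr_hi=2 & 0x3 = 0x2; word=0x0002
[2+:2] mode=0 & 0x3 = 0x0; word=0x0002
[4+:4] bank=2 & 0xf = 0x2; word=0x0022
[8+:4] prio=13 & 0xf = 0xd; word=0x0d22
[12+:1] id=0 & 0x1 = 0x0; word=0x0d22
[13+:3] type=1 & 0x7 = 0x1; word=0x2d22
word = 0x2d22 → little-endian bytes:
  [0]=0x22  [1]=0x2d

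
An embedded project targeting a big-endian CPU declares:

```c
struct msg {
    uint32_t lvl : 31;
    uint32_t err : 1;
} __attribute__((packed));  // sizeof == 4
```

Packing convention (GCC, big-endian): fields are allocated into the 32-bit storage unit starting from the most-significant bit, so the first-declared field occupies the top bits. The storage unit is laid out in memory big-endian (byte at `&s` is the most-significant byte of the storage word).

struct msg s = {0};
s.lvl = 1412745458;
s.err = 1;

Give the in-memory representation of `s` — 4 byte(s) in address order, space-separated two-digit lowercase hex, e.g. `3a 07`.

a8 69 91 e5

lvl (31b) val=1412745458 bits=0x5434c8f2 at bit 1: 0xa86991e4
err (1b) val=1 bits=0x1 at bit 0: 0xa86991e5
word = 0xa86991e5 → big-endian bytes:
  [0]=0xa8  [1]=0x69  [2]=0x91  [3]=0xe5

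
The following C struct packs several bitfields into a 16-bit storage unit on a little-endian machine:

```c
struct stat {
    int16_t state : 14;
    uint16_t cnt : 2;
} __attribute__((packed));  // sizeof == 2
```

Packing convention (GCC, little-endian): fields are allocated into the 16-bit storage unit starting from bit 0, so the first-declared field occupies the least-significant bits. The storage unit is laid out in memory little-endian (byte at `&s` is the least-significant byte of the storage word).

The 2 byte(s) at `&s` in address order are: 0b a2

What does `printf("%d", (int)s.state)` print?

[0]=0x0b [1]=0xa2 (little-endian) → word 0xa20b
state [0+:14] = (word>>0) & 0x3fff = 8715  ←
cnt [14+:2] = (word>>14) & 0x3 = 2
state signed 14b, MSB=1: 8715 - 16384 = -7669

-7669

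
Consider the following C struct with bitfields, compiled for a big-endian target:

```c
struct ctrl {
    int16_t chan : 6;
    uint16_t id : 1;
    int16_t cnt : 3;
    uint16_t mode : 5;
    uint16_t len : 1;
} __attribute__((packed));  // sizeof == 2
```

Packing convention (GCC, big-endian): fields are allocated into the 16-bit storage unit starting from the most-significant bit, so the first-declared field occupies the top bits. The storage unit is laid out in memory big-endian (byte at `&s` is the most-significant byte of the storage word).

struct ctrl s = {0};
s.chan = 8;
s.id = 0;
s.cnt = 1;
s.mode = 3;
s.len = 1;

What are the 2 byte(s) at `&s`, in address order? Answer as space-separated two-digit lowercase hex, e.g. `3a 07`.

chan:6 = 8 → 0x8 << 10 → word 0x2000
id:1 = 0 → 0x0 << 9 → word 0x2000
cnt:3 = 1 → 0x1 << 6 → word 0x2040
mode:5 = 3 → 0x3 << 1 → word 0x2046
len:1 = 1 → 0x1 << 0 → word 0x2047
word = 0x2047 → big-endian bytes:
  [0]=0x20  [1]=0x47

20 47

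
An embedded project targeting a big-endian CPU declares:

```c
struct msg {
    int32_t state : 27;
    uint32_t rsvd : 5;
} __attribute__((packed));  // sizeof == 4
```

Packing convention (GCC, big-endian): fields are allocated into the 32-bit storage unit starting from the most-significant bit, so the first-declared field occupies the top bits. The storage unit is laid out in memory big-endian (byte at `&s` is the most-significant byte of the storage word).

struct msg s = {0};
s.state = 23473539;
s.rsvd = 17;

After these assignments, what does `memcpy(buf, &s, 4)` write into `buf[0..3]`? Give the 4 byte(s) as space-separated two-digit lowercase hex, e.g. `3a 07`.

[5+:27] state=23473539 & 0x7ffffff = 0x1662d83; word=0x2cc5b060
[0+:5] rsvd=17 & 0x1f = 0x11; word=0x2cc5b071
word = 0x2cc5b071 → big-endian bytes:
  [0]=0x2c  [1]=0xc5  [2]=0xb0  [3]=0x71

2c c5 b0 71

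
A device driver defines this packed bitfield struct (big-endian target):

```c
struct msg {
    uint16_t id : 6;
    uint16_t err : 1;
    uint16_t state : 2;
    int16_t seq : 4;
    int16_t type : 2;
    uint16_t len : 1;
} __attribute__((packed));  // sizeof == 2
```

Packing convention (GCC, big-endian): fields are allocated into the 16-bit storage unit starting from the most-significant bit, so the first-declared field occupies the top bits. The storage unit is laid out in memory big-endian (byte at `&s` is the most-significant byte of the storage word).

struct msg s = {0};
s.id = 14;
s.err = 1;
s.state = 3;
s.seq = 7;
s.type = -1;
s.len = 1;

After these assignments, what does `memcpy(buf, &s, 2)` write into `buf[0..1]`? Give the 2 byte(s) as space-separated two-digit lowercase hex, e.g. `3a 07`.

3b bf

id:6 = 14 → 0xe << 10 → word 0x3800
err:1 = 1 → 0x1 << 9 → word 0x3a00
state:2 = 3 → 0x3 << 7 → word 0x3b80
seq:4 = 7 → 0x7 << 3 → word 0x3bb8
type:2 = -1 → 0x3 << 1 → word 0x3bbe
len:1 = 1 → 0x1 << 0 → word 0x3bbf
word = 0x3bbf → big-endian bytes:
  [0]=0x3b  [1]=0xbf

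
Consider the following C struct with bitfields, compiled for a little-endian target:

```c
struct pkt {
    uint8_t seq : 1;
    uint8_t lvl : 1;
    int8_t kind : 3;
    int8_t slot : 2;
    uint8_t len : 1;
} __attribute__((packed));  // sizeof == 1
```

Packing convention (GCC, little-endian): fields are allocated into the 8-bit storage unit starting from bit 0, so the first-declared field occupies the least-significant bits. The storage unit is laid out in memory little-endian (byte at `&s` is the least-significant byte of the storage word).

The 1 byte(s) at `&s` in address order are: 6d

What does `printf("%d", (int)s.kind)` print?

3

[0]=0x6d (little-endian) → word 0x6d
seq [0+:1] = (word>>0) & 0x1 = 1
lvl [1+:1] = (word>>1) & 0x1 = 0
kind [2+:3] = (word>>2) & 0x7 = 3  ←
slot [5+:2] = (word>>5) & 0x3 = 3
len [7+:1] = (word>>7) & 0x1 = 0
kind signed 3b, MSB=0: value = 3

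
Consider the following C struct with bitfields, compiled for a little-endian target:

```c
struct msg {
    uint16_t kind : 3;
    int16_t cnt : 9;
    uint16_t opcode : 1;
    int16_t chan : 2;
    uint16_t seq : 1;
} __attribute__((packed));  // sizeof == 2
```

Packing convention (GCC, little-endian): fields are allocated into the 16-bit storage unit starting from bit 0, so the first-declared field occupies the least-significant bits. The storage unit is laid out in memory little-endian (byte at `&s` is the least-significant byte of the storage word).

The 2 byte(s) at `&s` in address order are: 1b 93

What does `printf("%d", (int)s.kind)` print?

[0]=0x1b [1]=0x93 (little-endian) → word 0x931b
kind [0+:3] = (word>>0) & 0x7 = 3  ←
cnt [3+:9] = (word>>3) & 0x1ff = 99
opcode [12+:1] = (word>>12) & 0x1 = 1
chan [13+:2] = (word>>13) & 0x3 = 0
seq [15+:1] = (word>>15) & 0x1 = 1

3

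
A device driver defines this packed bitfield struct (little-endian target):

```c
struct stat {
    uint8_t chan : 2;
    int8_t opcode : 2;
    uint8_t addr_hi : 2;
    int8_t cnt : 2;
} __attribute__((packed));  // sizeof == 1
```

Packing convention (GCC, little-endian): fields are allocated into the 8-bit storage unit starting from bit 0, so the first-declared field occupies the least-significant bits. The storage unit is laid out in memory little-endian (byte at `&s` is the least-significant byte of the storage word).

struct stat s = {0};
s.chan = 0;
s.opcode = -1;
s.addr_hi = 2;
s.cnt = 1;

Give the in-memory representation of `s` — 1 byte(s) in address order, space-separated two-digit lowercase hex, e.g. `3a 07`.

chan:2 = 0 → 0x0 << 0 → word 0x00
opcode:2 = -1 → 0x3 << 2 → word 0x0c
addr_hi:2 = 2 → 0x2 << 4 → word 0x2c
cnt:2 = 1 → 0x1 << 6 → word 0x6c
word = 0x6c → little-endian bytes:
  [0]=0x6c

6c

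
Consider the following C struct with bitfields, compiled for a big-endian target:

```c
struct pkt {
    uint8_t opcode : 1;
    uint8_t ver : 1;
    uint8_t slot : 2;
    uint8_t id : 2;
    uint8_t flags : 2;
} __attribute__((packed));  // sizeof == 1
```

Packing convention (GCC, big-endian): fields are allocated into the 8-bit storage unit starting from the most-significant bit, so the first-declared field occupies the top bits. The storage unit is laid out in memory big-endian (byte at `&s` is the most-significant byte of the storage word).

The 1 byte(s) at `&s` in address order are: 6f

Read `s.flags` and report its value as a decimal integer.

[0]=0x6f (big-endian) → word 0x6f
opcode:1 @ bit 7 → (0x6f>>7)&0x1 = 0x0
ver:1 @ bit 6 → (0x6f>>6)&0x1 = 0x1
slot:2 @ bit 4 → (0x6f>>4)&0x3 = 0x2
id:2 @ bit 2 → (0x6f>>2)&0x3 = 0x3
flags:2 @ bit 0 → (0x6f>>0)&0x3 = 0x3  ←

3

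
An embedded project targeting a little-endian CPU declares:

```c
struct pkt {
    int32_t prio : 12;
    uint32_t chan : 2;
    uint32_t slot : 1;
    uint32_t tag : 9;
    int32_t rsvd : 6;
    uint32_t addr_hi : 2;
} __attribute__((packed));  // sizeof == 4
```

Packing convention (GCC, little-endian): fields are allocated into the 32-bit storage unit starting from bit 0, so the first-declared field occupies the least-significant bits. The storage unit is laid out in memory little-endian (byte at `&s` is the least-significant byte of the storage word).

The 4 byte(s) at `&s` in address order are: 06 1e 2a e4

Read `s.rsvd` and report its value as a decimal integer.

-28

[0]=0x06 [1]=0x1e [2]=0x2a [3]=0xe4 (little-endian) → word 0xe42a1e06
prio:12 @ bit 0 → (0xe42a1e06>>0)&0xfff = 0xe06
chan:2 @ bit 12 → (0xe42a1e06>>12)&0x3 = 0x1
slot:1 @ bit 14 → (0xe42a1e06>>14)&0x1 = 0x0
tag:9 @ bit 15 → (0xe42a1e06>>15)&0x1ff = 0x54
rsvd:6 @ bit 24 → (0xe42a1e06>>24)&0x3f = 0x24  ←
addr_hi:2 @ bit 30 → (0xe42a1e06>>30)&0x3 = 0x3
rsvd signed 6b, MSB=1: 36 - 64 = -28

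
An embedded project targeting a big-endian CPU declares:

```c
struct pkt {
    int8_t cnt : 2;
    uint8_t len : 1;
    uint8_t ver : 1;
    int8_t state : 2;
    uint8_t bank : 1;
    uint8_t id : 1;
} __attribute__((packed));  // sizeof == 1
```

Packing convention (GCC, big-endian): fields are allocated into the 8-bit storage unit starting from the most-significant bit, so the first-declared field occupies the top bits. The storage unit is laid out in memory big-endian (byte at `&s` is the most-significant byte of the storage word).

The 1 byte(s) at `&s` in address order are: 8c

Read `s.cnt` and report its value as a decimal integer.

[0]=0x8c (big-endian) → word 0x8c
cnt:2 @ bit 6 → (0x8c>>6)&0x3 = 0x2  ←
len:1 @ bit 5 → (0x8c>>5)&0x1 = 0x0
ver:1 @ bit 4 → (0x8c>>4)&0x1 = 0x0
state:2 @ bit 2 → (0x8c>>2)&0x3 = 0x3
bank:1 @ bit 1 → (0x8c>>1)&0x1 = 0x0
id:1 @ bit 0 → (0x8c>>0)&0x1 = 0x0
cnt signed 2b, MSB=1: 2 - 4 = -2

-2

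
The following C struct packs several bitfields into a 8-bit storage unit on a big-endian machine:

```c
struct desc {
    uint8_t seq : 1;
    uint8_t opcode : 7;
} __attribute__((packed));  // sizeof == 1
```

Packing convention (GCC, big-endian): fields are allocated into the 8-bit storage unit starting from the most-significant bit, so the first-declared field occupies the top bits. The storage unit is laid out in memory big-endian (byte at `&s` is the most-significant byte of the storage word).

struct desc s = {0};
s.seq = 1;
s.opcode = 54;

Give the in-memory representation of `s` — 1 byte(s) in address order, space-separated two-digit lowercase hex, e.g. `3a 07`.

b6

seq (1b) val=1 bits=0x1 at bit 7: 0x80
opcode (7b) val=54 bits=0x36 at bit 0: 0xb6
word = 0xb6 → big-endian bytes:
  [0]=0xb6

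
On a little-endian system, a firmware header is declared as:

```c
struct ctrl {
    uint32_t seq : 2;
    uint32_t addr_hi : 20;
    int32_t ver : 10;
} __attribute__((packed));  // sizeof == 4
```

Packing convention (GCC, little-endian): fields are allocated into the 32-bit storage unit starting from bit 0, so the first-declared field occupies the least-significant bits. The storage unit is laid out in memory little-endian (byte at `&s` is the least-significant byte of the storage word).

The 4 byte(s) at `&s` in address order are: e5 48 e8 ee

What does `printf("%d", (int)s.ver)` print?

[0]=0xe5 [1]=0x48 [2]=0xe8 [3]=0xee (little-endian) → word 0xeee848e5
seq:2 @ bit 0 → (0xeee848e5>>0)&0x3 = 0x1
addr_hi:20 @ bit 2 → (0xeee848e5>>2)&0xfffff = 0xa1239
ver:10 @ bit 22 → (0xeee848e5>>22)&0x3ff = 0x3bb  ←
ver signed 10b, MSB=1: 955 - 1024 = -69

-69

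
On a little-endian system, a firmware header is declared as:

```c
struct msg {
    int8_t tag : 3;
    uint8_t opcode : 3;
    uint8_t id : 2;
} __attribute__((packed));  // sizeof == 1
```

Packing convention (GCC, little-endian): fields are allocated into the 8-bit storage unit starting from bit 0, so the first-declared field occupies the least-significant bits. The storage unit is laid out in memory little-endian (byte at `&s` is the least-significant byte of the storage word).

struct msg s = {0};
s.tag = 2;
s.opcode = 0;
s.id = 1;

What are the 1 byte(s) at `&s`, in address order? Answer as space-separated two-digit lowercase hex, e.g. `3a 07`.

tag:3 = 2 → 0x2 << 0 → word 0x02
opcode:3 = 0 → 0x0 << 3 → word 0x02
id:2 = 1 → 0x1 << 6 → word 0x42
word = 0x42 → little-endian bytes:
  [0]=0x42

42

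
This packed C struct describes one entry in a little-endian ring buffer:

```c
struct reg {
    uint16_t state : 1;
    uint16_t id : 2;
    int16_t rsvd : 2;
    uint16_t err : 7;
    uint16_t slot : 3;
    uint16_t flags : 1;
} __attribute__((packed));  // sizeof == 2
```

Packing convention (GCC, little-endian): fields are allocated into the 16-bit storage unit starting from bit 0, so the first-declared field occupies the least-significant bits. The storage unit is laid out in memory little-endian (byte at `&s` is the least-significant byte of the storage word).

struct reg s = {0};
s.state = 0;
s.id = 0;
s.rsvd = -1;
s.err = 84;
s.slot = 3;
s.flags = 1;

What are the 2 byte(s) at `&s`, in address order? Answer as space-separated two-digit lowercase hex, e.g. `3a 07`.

state:1 = 0 → 0x0 << 0 → word 0x0000
id:2 = 0 → 0x0 << 1 → word 0x0000
rsvd:2 = -1 → 0x3 << 3 → word 0x0018
err:7 = 84 → 0x54 << 5 → word 0x0a98
slot:3 = 3 → 0x3 << 12 → word 0x3a98
flags:1 = 1 → 0x1 << 15 → word 0xba98
word = 0xba98 → little-endian bytes:
  [0]=0x98  [1]=0xba

98 ba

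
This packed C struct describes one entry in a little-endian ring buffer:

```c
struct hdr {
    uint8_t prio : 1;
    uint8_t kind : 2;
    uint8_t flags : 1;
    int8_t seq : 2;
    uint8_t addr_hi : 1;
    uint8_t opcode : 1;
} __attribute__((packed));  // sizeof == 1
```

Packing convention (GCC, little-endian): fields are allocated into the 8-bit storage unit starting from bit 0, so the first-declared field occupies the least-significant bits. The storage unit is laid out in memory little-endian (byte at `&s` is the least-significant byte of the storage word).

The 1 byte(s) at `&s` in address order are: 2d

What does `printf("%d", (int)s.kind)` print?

2

[0]=0x2d (little-endian) → word 0x2d
prio:1 @ bit 0 → (0x2d>>0)&0x1 = 0x1
kind:2 @ bit 1 → (0x2d>>1)&0x3 = 0x2  ←
flags:1 @ bit 3 → (0x2d>>3)&0x1 = 0x1
seq:2 @ bit 4 → (0x2d>>4)&0x3 = 0x2
addr_hi:1 @ bit 6 → (0x2d>>6)&0x1 = 0x0
opcode:1 @ bit 7 → (0x2d>>7)&0x1 = 0x0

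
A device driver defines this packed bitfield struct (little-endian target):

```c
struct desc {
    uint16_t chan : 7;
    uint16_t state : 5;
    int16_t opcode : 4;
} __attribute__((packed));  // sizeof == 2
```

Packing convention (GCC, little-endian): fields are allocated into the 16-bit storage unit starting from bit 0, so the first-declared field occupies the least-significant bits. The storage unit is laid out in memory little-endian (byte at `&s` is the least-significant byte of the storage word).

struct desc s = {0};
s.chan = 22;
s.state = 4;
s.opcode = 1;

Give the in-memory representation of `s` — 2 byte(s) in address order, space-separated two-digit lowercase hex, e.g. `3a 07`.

16 12

chan:7 = 22 → 0x16 << 0 → word 0x0016
state:5 = 4 → 0x4 << 7 → word 0x0216
opcode:4 = 1 → 0x1 << 12 → word 0x1216
word = 0x1216 → little-endian bytes:
  [0]=0x16  [1]=0x12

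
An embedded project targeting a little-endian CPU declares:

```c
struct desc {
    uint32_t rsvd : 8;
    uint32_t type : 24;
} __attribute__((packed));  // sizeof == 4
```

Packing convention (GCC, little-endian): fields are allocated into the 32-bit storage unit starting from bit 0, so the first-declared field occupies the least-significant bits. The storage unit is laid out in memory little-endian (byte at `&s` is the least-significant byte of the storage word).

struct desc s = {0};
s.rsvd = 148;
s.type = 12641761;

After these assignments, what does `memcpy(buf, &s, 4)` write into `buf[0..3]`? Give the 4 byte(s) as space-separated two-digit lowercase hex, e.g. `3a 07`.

94 e1 e5 c0

rsvd:8 = 148 → 0x94 << 0 → word 0x00000094
type:24 = 12641761 → 0xc0e5e1 << 8 → word 0xc0e5e194
word = 0xc0e5e194 → little-endian bytes:
  [0]=0x94  [1]=0xe1  [2]=0xe5  [3]=0xc0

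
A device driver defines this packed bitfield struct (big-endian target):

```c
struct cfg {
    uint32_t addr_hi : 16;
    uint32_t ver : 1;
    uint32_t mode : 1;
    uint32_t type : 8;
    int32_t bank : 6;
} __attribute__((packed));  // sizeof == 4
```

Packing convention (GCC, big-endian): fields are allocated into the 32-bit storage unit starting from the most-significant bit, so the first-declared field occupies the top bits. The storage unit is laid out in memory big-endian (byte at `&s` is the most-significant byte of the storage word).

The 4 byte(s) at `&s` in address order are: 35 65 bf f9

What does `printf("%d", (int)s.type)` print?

255

[0]=0x35 [1]=0x65 [2]=0xbf [3]=0xf9 (big-endian) → word 0x3565bff9
addr_hi [16+:16] = (word>>16) & 0xffff = 13669
ver [15+:1] = (word>>15) & 0x1 = 1
mode [14+:1] = (word>>14) & 0x1 = 0
type [6+:8] = (word>>6) & 0xff = 255  ←
bank [0+:6] = (word>>0) & 0x3f = 57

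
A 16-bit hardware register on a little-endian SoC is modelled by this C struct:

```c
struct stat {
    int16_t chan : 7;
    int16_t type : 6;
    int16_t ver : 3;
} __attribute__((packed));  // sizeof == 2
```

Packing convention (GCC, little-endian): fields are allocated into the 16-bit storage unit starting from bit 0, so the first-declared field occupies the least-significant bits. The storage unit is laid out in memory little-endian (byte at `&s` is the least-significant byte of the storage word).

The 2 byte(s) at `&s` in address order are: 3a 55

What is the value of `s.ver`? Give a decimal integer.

2

[0]=0x3a [1]=0x55 (little-endian) → word 0x553a
chan [0+:7] = (word>>0) & 0x7f = 58
type [7+:6] = (word>>7) & 0x3f = 42
ver [13+:3] = (word>>13) & 0x7 = 2  ←
ver signed 3b, MSB=0: value = 2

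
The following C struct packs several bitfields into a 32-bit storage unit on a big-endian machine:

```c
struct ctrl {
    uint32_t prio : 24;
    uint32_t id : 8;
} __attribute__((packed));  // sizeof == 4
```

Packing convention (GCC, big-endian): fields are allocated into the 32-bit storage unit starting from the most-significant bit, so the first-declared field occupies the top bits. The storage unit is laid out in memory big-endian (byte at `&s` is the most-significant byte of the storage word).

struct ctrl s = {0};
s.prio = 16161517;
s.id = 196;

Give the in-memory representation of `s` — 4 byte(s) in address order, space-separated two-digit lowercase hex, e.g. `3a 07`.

f6 9a ed c4

[8+:24] prio=16161517 & 0xffffff = 0xf69aed; word=0xf69aed00
[0+:8] id=196 & 0xff = 0xc4; word=0xf69aedc4
word = 0xf69aedc4 → big-endian bytes:
  [0]=0xf6  [1]=0x9a  [2]=0xed  [3]=0xc4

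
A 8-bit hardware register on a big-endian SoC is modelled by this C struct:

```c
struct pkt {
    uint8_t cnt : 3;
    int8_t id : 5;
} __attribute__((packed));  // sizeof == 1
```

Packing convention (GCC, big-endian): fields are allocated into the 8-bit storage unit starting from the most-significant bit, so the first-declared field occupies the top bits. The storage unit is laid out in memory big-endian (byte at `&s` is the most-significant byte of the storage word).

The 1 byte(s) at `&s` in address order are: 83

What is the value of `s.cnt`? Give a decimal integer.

4

[0]=0x83 (big-endian) → word 0x83
cnt:3 @ bit 5 → (0x83>>5)&0x7 = 0x4  ←
id:5 @ bit 0 → (0x83>>0)&0x1f = 0x3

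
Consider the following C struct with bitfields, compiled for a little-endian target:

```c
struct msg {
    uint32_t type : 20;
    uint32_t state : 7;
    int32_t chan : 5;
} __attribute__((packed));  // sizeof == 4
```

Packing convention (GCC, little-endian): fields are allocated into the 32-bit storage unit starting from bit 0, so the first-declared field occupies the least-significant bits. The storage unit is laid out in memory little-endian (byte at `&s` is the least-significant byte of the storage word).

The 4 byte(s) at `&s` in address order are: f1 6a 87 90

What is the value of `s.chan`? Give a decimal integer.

-14

[0]=0xf1 [1]=0x6a [2]=0x87 [3]=0x90 (little-endian) → word 0x90876af1
type [0+:20] = (word>>0) & 0xfffff = 486129
state [20+:7] = (word>>20) & 0x7f = 8
chan [27+:5] = (word>>27) & 0x1f = 18  ←
chan signed 5b, MSB=1: 18 - 32 = -14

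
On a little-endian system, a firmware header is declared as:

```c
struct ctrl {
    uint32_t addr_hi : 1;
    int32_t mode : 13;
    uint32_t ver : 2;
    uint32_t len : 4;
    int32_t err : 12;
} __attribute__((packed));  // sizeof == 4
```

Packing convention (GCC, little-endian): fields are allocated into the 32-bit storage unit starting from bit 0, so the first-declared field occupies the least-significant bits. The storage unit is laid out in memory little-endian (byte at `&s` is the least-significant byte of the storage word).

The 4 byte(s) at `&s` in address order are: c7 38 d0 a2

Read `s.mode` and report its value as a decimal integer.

-925

[0]=0xc7 [1]=0x38 [2]=0xd0 [3]=0xa2 (little-endian) → word 0xa2d038c7
addr_hi [0+:1] = (word>>0) & 0x1 = 1
mode [1+:13] = (word>>1) & 0x1fff = 7267  ←
ver [14+:2] = (word>>14) & 0x3 = 0
len [16+:4] = (word>>16) & 0xf = 0
err [20+:12] = (word>>20) & 0xfff = 2605
mode signed 13b, MSB=1: 7267 - 8192 = -925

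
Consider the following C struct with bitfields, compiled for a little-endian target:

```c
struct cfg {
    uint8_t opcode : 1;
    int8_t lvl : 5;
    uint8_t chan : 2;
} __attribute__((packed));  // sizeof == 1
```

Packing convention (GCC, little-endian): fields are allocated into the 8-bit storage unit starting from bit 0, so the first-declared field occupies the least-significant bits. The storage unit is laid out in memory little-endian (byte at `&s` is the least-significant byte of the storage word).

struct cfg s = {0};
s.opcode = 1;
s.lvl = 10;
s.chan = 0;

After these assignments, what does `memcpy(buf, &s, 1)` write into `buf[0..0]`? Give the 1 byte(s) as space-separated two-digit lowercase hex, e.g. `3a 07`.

opcode:1 = 1 → 0x1 << 0 → word 0x01
lvl:5 = 10 → 0xa << 1 → word 0x15
chan:2 = 0 → 0x0 << 6 → word 0x15
word = 0x15 → little-endian bytes:
  [0]=0x15

15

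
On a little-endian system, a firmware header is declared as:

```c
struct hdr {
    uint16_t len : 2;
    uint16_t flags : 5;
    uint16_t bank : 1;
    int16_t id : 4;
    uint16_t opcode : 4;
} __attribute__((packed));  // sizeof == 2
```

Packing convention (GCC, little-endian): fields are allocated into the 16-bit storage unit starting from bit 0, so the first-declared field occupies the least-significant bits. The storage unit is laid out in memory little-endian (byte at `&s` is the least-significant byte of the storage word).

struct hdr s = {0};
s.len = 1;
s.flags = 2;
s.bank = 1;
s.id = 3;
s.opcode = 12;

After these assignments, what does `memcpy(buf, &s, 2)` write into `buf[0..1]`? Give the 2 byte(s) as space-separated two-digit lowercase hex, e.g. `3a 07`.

89 c3

len:2 = 1 → 0x1 << 0 → word 0x0001
flags:5 = 2 → 0x2 << 2 → word 0x0009
bank:1 = 1 → 0x1 << 7 → word 0x0089
id:4 = 3 → 0x3 << 8 → word 0x0389
opcode:4 = 12 → 0xc << 12 → word 0xc389
word = 0xc389 → little-endian bytes:
  [0]=0x89  [1]=0xc3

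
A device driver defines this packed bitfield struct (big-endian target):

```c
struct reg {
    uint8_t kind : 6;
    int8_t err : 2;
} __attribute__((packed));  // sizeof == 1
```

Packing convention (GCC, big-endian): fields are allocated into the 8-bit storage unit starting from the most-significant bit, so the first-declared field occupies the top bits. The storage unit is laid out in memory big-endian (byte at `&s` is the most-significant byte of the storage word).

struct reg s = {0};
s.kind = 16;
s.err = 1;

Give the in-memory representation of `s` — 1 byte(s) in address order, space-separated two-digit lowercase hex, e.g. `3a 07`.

kind:6 = 16 → 0x10 << 2 → word 0x40
err:2 = 1 → 0x1 << 0 → word 0x41
word = 0x41 → big-endian bytes:
  [0]=0x41

41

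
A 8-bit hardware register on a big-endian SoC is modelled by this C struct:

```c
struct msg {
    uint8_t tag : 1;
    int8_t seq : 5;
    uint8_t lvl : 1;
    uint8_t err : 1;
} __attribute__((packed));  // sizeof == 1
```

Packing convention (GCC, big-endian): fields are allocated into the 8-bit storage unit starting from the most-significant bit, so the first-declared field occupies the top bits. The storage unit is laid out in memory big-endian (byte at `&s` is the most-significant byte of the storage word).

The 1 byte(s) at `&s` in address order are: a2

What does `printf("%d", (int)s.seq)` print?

8

[0]=0xa2 (big-endian) → word 0xa2
tag:1 @ bit 7 → (0xa2>>7)&0x1 = 0x1
seq:5 @ bit 2 → (0xa2>>2)&0x1f = 0x8  ←
lvl:1 @ bit 1 → (0xa2>>1)&0x1 = 0x1
err:1 @ bit 0 → (0xa2>>0)&0x1 = 0x0
seq signed 5b, MSB=0: value = 8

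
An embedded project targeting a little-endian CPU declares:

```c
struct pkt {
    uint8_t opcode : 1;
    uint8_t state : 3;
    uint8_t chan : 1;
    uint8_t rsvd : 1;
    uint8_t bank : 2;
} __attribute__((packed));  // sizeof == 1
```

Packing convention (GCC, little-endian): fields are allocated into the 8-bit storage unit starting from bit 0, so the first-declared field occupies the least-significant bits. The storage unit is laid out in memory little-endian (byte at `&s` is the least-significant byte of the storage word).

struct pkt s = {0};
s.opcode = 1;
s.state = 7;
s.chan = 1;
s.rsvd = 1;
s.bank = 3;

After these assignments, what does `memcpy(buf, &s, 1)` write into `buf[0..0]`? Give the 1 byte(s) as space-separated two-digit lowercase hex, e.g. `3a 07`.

[0+:1] opcode=1 & 0x1 = 0x1; word=0x01
[1+:3] state=7 & 0x7 = 0x7; word=0x0f
[4+:1] chan=1 & 0x1 = 0x1; word=0x1f
[5+:1] rsvd=1 & 0x1 = 0x1; word=0x3f
[6+:2] bank=3 & 0x3 = 0x3; word=0xff
word = 0xff → little-endian bytes:
  [0]=0xff

ff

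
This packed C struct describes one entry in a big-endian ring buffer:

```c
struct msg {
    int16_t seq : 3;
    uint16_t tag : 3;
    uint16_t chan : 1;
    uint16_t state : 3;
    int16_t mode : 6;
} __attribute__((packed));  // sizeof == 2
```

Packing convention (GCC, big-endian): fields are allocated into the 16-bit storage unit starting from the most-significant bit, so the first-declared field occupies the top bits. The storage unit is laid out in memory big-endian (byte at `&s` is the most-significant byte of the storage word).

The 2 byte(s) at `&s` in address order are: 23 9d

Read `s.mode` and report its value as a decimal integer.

[0]=0x23 [1]=0x9d (big-endian) → word 0x239d
seq:3 @ bit 13 → (0x239d>>13)&0x7 = 0x1
tag:3 @ bit 10 → (0x239d>>10)&0x7 = 0x0
chan:1 @ bit 9 → (0x239d>>9)&0x1 = 0x1
state:3 @ bit 6 → (0x239d>>6)&0x7 = 0x6
mode:6 @ bit 0 → (0x239d>>0)&0x3f = 0x1d  ←
mode signed 6b, MSB=0: value = 29

29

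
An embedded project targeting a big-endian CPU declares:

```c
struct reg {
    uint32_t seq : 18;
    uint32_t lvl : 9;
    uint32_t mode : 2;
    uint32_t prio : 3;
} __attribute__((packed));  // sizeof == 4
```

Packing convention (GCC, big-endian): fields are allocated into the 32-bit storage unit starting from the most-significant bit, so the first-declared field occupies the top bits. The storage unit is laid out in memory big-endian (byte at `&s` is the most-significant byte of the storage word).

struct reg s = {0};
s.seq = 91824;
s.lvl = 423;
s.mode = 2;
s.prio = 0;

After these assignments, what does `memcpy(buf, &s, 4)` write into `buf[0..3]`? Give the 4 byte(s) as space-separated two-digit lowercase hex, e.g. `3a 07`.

59 ac 34 f0

seq:18 = 91824 → 0x166b0 << 14 → word 0x59ac0000
lvl:9 = 423 → 0x1a7 << 5 → word 0x59ac34e0
mode:2 = 2 → 0x2 << 3 → word 0x59ac34f0
prio:3 = 0 → 0x0 << 0 → word 0x59ac34f0
word = 0x59ac34f0 → big-endian bytes:
  [0]=0x59  [1]=0xac  [2]=0x34  [3]=0xf0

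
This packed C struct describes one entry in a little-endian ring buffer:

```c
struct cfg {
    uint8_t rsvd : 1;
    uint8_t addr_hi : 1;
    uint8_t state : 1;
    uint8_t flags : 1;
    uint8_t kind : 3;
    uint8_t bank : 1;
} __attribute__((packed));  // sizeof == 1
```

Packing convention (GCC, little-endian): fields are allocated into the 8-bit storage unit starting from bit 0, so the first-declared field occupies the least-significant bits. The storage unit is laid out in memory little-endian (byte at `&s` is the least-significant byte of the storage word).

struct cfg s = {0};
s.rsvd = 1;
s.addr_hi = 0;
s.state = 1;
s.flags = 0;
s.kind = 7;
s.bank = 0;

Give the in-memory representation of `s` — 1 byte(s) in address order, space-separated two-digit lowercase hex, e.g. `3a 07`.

75

rsvd (1b) val=1 bits=0x1 at bit 0: 0x01
addr_hi (1b) val=0 bits=0x0 at bit 1: 0x01
state (1b) val=1 bits=0x1 at bit 2: 0x05
flags (1b) val=0 bits=0x0 at bit 3: 0x05
kind (3b) val=7 bits=0x7 at bit 4: 0x75
bank (1b) val=0 bits=0x0 at bit 7: 0x75
word = 0x75 → little-endian bytes:
  [0]=0x75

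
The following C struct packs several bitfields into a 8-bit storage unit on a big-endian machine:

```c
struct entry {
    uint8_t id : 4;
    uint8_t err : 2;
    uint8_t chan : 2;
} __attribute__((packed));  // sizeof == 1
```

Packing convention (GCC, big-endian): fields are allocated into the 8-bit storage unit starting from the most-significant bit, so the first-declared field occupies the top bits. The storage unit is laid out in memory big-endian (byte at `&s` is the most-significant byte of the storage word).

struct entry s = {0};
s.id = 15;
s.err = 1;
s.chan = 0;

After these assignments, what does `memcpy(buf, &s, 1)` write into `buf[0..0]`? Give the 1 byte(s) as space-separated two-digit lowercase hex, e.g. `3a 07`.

f4

id (4b) val=15 bits=0xf at bit 4: 0xf0
err (2b) val=1 bits=0x1 at bit 2: 0xf4
chan (2b) val=0 bits=0x0 at bit 0: 0xf4
word = 0xf4 → big-endian bytes:
  [0]=0xf4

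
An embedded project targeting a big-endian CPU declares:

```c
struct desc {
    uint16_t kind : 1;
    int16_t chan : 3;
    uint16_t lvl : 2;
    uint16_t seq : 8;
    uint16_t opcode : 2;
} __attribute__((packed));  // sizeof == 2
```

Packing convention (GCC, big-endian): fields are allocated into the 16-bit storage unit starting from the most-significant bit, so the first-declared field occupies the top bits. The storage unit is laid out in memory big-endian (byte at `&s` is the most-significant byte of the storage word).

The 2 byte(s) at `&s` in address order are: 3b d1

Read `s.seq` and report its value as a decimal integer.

[0]=0x3b [1]=0xd1 (big-endian) → word 0x3bd1
kind [15+:1] = (word>>15) & 0x1 = 0
chan [12+:3] = (word>>12) & 0x7 = 3
lvl [10+:2] = (word>>10) & 0x3 = 2
seq [2+:8] = (word>>2) & 0xff = 244  ←
opcode [0+:2] = (word>>0) & 0x3 = 1

244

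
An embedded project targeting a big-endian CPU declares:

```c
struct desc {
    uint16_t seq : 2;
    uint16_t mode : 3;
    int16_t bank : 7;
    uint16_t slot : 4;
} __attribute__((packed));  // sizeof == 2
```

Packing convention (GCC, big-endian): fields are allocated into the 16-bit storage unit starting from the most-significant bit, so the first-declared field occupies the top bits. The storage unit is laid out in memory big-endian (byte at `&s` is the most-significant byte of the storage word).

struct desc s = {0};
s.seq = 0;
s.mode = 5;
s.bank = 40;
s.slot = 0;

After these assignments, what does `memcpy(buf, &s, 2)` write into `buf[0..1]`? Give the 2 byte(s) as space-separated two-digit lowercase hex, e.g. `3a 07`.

seq (2b) val=0 bits=0x0 at bit 14: 0x0000
mode (3b) val=5 bits=0x5 at bit 11: 0x2800
bank (7b) val=40 bits=0x28 at bit 4: 0x2a80
slot (4b) val=0 bits=0x0 at bit 0: 0x2a80
word = 0x2a80 → big-endian bytes:
  [0]=0x2a  [1]=0x80

2a 80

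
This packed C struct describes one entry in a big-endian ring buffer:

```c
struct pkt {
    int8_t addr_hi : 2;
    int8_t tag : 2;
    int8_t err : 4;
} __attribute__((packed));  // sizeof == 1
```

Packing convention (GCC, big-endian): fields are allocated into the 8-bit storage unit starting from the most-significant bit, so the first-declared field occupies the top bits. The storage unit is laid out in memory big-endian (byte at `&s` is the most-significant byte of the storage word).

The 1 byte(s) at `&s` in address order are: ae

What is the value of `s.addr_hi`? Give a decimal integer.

[0]=0xae (big-endian) → word 0xae
addr_hi [6+:2] = (word>>6) & 0x3 = 2  ←
tag [4+:2] = (word>>4) & 0x3 = 2
err [0+:4] = (word>>0) & 0xf = 14
addr_hi signed 2b, MSB=1: 2 - 4 = -2

-2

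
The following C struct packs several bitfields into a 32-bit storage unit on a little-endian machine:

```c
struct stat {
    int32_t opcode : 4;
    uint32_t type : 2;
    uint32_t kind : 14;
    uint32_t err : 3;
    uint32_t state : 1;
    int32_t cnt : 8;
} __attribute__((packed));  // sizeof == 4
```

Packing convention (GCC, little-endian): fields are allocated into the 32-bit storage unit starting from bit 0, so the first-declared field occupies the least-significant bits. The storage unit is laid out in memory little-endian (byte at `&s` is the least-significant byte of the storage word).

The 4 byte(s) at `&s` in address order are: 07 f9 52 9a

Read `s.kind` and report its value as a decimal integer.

[0]=0x07 [1]=0xf9 [2]=0x52 [3]=0x9a (little-endian) → word 0x9a52f907
opcode [0+:4] = (word>>0) & 0xf = 7
type [4+:2] = (word>>4) & 0x3 = 0
kind [6+:14] = (word>>6) & 0x3fff = 3044  ←
err [20+:3] = (word>>20) & 0x7 = 5
state [23+:1] = (word>>23) & 0x1 = 0
cnt [24+:8] = (word>>24) & 0xff = 154

3044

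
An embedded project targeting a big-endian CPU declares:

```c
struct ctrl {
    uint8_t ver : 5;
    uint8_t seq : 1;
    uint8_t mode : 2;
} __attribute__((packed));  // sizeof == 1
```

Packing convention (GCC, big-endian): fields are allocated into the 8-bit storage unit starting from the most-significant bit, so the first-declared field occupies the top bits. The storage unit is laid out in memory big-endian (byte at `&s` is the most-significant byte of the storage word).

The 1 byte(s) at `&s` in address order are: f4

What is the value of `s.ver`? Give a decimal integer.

[0]=0xf4 (big-endian) → word 0xf4
ver [3+:5] = (word>>3) & 0x1f = 30  ←
seq [2+:1] = (word>>2) & 0x1 = 1
mode [0+:2] = (word>>0) & 0x3 = 0

30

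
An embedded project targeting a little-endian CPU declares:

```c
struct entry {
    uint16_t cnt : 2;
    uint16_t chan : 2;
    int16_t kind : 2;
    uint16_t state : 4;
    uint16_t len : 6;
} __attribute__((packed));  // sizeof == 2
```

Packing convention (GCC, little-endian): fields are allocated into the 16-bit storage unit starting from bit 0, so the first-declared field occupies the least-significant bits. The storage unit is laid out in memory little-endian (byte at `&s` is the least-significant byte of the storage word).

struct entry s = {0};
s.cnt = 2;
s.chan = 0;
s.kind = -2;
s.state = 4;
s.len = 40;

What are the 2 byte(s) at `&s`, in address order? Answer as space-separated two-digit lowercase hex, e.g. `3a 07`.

22 a1

cnt:2 = 2 → 0x2 << 0 → word 0x0002
chan:2 = 0 → 0x0 << 2 → word 0x0002
kind:2 = -2 → 0x2 << 4 → word 0x0022
state:4 = 4 → 0x4 << 6 → word 0x0122
len:6 = 40 → 0x28 << 10 → word 0xa122
word = 0xa122 → little-endian bytes:
  [0]=0x22  [1]=0xa1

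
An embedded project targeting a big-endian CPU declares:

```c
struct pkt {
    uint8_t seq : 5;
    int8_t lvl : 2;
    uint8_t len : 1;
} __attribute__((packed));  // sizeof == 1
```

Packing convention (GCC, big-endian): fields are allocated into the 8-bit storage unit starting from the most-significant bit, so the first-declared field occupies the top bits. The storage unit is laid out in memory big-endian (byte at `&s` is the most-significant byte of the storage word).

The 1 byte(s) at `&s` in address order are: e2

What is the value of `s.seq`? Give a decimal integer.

[0]=0xe2 (big-endian) → word 0xe2
seq:5 @ bit 3 → (0xe2>>3)&0x1f = 0x1c  ←
lvl:2 @ bit 1 → (0xe2>>1)&0x3 = 0x1
len:1 @ bit 0 → (0xe2>>0)&0x1 = 0x0

28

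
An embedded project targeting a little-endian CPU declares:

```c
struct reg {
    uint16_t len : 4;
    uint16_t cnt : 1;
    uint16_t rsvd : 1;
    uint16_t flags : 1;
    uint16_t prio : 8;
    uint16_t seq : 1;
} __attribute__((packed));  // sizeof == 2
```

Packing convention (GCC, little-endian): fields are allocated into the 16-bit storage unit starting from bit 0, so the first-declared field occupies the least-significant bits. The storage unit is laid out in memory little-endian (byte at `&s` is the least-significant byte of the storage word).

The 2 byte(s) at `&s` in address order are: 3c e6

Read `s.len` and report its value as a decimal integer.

[0]=0x3c [1]=0xe6 (little-endian) → word 0xe63c
len [0+:4] = (word>>0) & 0xf = 12  ←
cnt [4+:1] = (word>>4) & 0x1 = 1
rsvd [5+:1] = (word>>5) & 0x1 = 1
flags [6+:1] = (word>>6) & 0x1 = 0
prio [7+:8] = (word>>7) & 0xff = 204
seq [15+:1] = (word>>15) & 0x1 = 1

12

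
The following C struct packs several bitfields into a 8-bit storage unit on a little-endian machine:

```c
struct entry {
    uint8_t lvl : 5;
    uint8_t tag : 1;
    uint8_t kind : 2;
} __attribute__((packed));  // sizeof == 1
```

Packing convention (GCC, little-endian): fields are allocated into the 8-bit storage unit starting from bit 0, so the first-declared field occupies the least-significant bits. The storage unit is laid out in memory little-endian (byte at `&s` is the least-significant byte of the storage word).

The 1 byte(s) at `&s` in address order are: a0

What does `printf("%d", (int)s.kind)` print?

2

[0]=0xa0 (little-endian) → word 0xa0
lvl [0+:5] = (word>>0) & 0x1f = 0
tag [5+:1] = (word>>5) & 0x1 = 1
kind [6+:2] = (word>>6) & 0x3 = 2  ←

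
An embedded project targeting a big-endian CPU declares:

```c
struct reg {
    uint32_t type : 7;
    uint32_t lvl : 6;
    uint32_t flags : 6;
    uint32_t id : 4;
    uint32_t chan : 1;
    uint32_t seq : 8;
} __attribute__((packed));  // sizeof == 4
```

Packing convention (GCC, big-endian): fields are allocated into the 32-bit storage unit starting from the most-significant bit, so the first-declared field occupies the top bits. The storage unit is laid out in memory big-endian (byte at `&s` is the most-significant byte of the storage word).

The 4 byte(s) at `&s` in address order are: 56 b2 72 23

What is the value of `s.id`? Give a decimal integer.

9

[0]=0x56 [1]=0xb2 [2]=0x72 [3]=0x23 (big-endian) → word 0x56b27223
type [25+:7] = (word>>25) & 0x7f = 43
lvl [19+:6] = (word>>19) & 0x3f = 22
flags [13+:6] = (word>>13) & 0x3f = 19
id [9+:4] = (word>>9) & 0xf = 9  ←
chan [8+:1] = (word>>8) & 0x1 = 0
seq [0+:8] = (word>>0) & 0xff = 35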